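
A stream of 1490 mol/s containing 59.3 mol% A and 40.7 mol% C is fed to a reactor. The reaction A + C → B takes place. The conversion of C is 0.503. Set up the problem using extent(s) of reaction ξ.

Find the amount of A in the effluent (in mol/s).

C reacted = 0.503 × 606.4 = 305 mol/s; ν_C = −1, so ξ = 305/1 = 305 mol/s.
Outlet amounts (n = n₀ + ν ξ):
  A: 883.6 − 1(305) = 578.5
  C: 606.4 − 1(305) = 301.4
  B: 0 + 1(305) = 305

579 mol/s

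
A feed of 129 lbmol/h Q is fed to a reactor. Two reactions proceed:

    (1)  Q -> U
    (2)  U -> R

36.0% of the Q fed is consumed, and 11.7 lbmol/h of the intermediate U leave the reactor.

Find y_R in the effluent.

Conversion of Q: Q consumed = 1ξ₁ = 0.36 × 129 → ξ₁ = 46.44 lbmol/h.
U balance: n_U = 0 + 1ξ₁ − 1ξ₂ = 11.7 → ξ₂ = (1·46.44 − 11.7)/1 = 34.74 lbmol/h.
Outlet amounts (n = n₀ + Σ ν·ξ):
  Q: 129 − 1(46.44) = 82.56
  U: 0 + 1(46.44) − 1(34.74) = 11.7
  R: 0 + 1(34.74) = 34.74
Total out = 129 lbmol/h; y_R = 34.74 / 129 = 0.2693.

0.269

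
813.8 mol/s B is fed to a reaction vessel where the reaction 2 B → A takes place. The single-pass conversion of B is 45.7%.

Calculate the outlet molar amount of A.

B reacted = 0.457 × 813.8 = 371.9 mol/s; ν_B = −2, so ξ = 371.9/2 = 186 mol/s.
Outlet amounts (n = n₀ + ν ξ):
  B: 813.8 − 2(186) = 441.9
  A: 0 + 1(186) = 186

186 mol/s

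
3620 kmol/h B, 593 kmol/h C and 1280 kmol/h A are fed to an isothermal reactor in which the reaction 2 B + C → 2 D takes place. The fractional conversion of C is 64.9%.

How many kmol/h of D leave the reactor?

770 kmol/h

C reacted = 0.649 × 593 = 384.9 kmol/h; ν_C = −1, so ξ = 384.9/1 = 384.9 kmol/h.
Outlet amounts (n = n₀ + ν ξ):
  B: 3620 − 2(384.9) = 2850
  C: 593 − 1(384.9) = 208.1
  D: 0 + 2(384.9) = 769.7
  A: 1280 (inert)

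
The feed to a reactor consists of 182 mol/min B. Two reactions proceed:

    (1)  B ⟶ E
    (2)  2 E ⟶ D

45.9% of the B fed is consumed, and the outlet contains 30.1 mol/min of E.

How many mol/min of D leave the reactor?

Conversion of B: B consumed = 1ξ₁ = 0.459 × 182 → ξ₁ = 83.54 mol/min.
E balance: n_E = 0 + 1ξ₁ − 2ξ₂ = 30.1 → ξ₂ = (1·83.54 − 30.1)/2 = 26.72 mol/min.
Outlet amounts (n = n₀ + Σ ν·ξ):
  B: 182 − 1(83.54) = 98.46
  E: 0 + 1(83.54) − 2(26.72) = 30.1
  D: 0 + 1(26.72) = 26.72

26.7 mol/min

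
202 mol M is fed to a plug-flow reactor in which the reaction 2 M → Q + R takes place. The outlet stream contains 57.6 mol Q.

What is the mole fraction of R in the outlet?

0.285

For Q: n = n₀ + 1ξ → 57.6 = 0 + 1ξ, giving ξ = 57.6 mol.
Outlet amounts (n = n₀ + ν ξ):
  M: 202 − 2(57.6) = 86.8
  Q: 0 + 1(57.6) = 57.6
  R: 0 + 1(57.6) = 57.6
Total out = 202 mol; y_R = 57.6 / 202 = 0.2851.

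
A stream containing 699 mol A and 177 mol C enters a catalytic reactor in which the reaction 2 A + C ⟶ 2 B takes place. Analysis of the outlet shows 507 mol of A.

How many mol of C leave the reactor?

For A: n = n₀ − 2ξ → 507 = 699 − 2ξ, giving ξ = 96 mol.
Outlet amounts (n = n₀ + ν ξ):
  A: 699 − 2(96) = 507
  C: 177 − 1(96) = 81
  B: 0 + 2(96) = 192

81 mol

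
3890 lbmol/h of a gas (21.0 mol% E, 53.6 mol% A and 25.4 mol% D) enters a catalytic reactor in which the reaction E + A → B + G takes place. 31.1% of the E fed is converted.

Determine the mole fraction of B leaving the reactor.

E reacted = 0.311 × 816.9 = 254.1 lbmol/h; ν_E = −1, so ξ = 254.1/1 = 254.1 lbmol/h.
Outlet amounts (n = n₀ + ν ξ):
  E: 816.9 − 1(254.1) = 562.8
  A: 2085 − 1(254.1) = 1831
  B: 0 + 1(254.1) = 254.1
  G: 0 + 1(254.1) = 254.1
  D: 988.1 (inert)
Total out = 3890 lbmol/h; y_B = 254.1 / 3890 = 0.06531.

0.0653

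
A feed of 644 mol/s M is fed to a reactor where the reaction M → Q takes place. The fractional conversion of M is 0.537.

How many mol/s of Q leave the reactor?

346 mol/s

M reacted = 0.537 × 644 = 345.8 mol/s; ν_M = −1, so ξ = 345.8/1 = 345.8 mol/s.
Outlet amounts (n = n₀ + ν ξ):
  M: 644 − 1(345.8) = 298.2
  Q: 0 + 1(345.8) = 345.8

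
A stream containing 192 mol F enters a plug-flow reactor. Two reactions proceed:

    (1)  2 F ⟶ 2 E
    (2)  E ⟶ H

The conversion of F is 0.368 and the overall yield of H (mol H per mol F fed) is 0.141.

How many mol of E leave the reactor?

43.6 mol

Conversion of F: F consumed = 2ξ₁ = 0.368 × 192 → ξ₁ = 35.33 mol.
Yield of H: 1ξ₂ / 192 = 0.141 → ξ₂ = 27.07 mol.
Outlet amounts (n = n₀ + Σ ν·ξ):
  F: 192 − 2(35.33) = 121.3
  E: 0 + 2(35.33) − 1(27.07) = 43.58
  H: 0 + 1(27.07) = 27.07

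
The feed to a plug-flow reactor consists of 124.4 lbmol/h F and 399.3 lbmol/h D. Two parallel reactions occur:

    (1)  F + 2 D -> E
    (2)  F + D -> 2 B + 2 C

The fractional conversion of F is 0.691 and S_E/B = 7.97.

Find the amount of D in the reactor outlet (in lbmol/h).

232 lbmol/h

Conversion of F: F consumed = 0.691 × 124.4 = 85.96 lbmol/h = 1ξ₁ + 1ξ₂.
Selectivity: 1ξ₁ / (2ξ₂) = 7.97 → ξ₁ = 15.94 ξ₂.
Substitute: (1·15.94 + 1) ξ₂ = 85.96 → ξ₂ = 5.074 lbmol/h, ξ₁ = 80.89 lbmol/h.
Outlet amounts (n = n₀ + Σ ν·ξ):
  F: 124.4 − 1(80.89) − 1(5.074) = 38.44
  D: 399.3 − 2(80.89) − 1(5.074) = 232.5
  E: 0 + 1(80.89) = 80.89
  B: 0 + 2(5.074) = 10.15
  C: 0 + 2(5.074) = 10.15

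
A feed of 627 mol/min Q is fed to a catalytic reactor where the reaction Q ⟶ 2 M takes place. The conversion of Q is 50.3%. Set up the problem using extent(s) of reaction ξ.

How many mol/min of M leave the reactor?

631 mol/min

Q reacted = 0.503 × 627 = 315.4 mol/min; ν_Q = −1, so ξ = 315.4/1 = 315.4 mol/min.
Outlet amounts (n = n₀ + ν ξ):
  Q: 627 − 1(315.4) = 311.6
  M: 0 + 2(315.4) = 630.8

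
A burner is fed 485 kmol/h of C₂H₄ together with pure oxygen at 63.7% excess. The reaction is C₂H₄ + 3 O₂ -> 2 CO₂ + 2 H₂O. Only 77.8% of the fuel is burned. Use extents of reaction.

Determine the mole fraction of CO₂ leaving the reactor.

0.263

Stoichiometric O₂ = 3 × 485 = 1455 kmol/h; O₂ fed = 1455 × 1.637 = 2382 kmol/h.
Fuel reacted = 0.778 × 485 → ξ = 377.3 kmol/h.
Outlet (n = n₀ + ν ξ):
  C₂H₄: 485 − 1(377.3) = 107.7
  O₂: 2382 − 3(377.3) = 1250
  CO₂: 0 + 2(377.3) = 754.7
  H₂O: 0 + 2(377.3) = 754.7
Total out = 2867 kmol/h; y_CO₂ = 754.7 / 2867 = 0.2632.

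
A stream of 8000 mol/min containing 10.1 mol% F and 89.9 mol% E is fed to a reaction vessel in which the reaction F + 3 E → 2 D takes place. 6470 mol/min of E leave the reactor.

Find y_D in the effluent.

For E: n = n₀ − 3ξ → 6470 = 7192 − 3ξ, giving ξ = 240.7 mol/min.
Outlet amounts (n = n₀ + ν ξ):
  F: 808 − 1(240.7) = 567.3
  E: 7192 − 3(240.7) = 6470
  D: 0 + 2(240.7) = 481.3
Total out = 7519 mol/min; y_D = 481.3 / 7519 = 0.06402.

0.064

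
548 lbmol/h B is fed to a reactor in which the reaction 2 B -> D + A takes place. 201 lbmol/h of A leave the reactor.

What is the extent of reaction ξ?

For A: n = n₀ + 1ξ → 201 = 0 + 1ξ, giving ξ = 201 lbmol/h.
Outlet amounts (n = n₀ + ν ξ):
  B: 548 − 2(201) = 146
  D: 0 + 1(201) = 201
  A: 0 + 1(201) = 201

ξ = 201 lbmol/h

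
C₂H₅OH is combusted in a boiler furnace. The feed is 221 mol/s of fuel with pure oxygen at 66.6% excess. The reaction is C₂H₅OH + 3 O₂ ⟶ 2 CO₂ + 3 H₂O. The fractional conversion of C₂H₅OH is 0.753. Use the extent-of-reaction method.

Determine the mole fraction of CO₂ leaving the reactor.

0.223

Stoichiometric O₂ = 3 × 221 = 663 mol/s; O₂ fed = 663 × 1.666 = 1105 mol/s.
Fuel reacted = 0.753 × 221 → ξ = 166.4 mol/s.
Outlet (n = n₀ + ν ξ):
  C₂H₅OH: 221 − 1(166.4) = 54.59
  O₂: 1105 − 3(166.4) = 605.3
  CO₂: 0 + 2(166.4) = 332.8
  H₂O: 0 + 3(166.4) = 499.2
Total out = 1492 mol/s; y_CO₂ = 332.8 / 1492 = 0.2231.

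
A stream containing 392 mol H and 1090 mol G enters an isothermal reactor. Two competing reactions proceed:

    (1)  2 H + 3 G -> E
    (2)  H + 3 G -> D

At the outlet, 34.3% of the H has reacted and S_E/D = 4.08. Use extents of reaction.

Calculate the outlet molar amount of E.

59.9 mol

Conversion of H: H consumed = 0.343 × 392 = 134.5 mol = 2ξ₁ + 1ξ₂.
Selectivity: 1ξ₁ / (1ξ₂) = 4.08 → ξ₁ = 4.08 ξ₂.
Substitute: (2·4.08 + 1) ξ₂ = 134.5 → ξ₂ = 14.68 mol, ξ₁ = 59.89 mol.
Outlet amounts (n = n₀ + Σ ν·ξ):
  H: 392 − 2(59.89) − 1(14.68) = 257.5
  G: 1090 − 3(59.89) − 3(14.68) = 866.3
  E: 0 + 1(59.89) = 59.89
  D: 0 + 1(14.68) = 14.68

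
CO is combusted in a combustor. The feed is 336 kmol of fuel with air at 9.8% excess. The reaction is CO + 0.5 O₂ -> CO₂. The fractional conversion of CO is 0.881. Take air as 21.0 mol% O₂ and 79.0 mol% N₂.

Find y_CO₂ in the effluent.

Stoichiometric O₂ = 0.5 × 336 = 168 kmol; O₂ fed = 168 × 1.098 = 184.5 kmol.
N₂ fed = 184.5 × 79/21 = 693.9 kmol.
Fuel reacted = 0.881 × 336 → ξ = 296 kmol.
Outlet (n = n₀ + ν ξ):
  CO: 336 − 1(296) = 39.98
  O₂: 184.5 − 0.5(296) = 36.46
  N₂: 693.9 (inert)
  CO₂: 0 + 1(296) = 296
Total out = 1066 kmol; y_CO₂ = 296 / 1066 = 0.2776.

0.278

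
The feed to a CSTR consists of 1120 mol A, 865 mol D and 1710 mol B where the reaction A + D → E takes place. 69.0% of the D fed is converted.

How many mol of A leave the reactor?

523 mol

D reacted = 0.69 × 865 = 596.8 mol; ν_D = −1, so ξ = 596.8/1 = 596.8 mol.
Outlet amounts (n = n₀ + ν ξ):
  A: 1120 − 1(596.8) = 523.2
  D: 865 − 1(596.8) = 268.2
  E: 0 + 1(596.8) = 596.8
  B: 1710 (inert)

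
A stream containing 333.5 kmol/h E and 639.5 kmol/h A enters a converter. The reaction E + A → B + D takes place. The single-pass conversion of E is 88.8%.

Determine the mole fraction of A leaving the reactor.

E reacted = 0.888 × 333.5 = 296.1 kmol/h; ν_E = −1, so ξ = 296.1/1 = 296.1 kmol/h.
Outlet amounts (n = n₀ + ν ξ):
  E: 333.5 − 1(296.1) = 37.35
  A: 639.5 − 1(296.1) = 343.4
  B: 0 + 1(296.1) = 296.1
  D: 0 + 1(296.1) = 296.1
Total out = 973 kmol/h; y_A = 343.4 / 973 = 0.3529.

0.353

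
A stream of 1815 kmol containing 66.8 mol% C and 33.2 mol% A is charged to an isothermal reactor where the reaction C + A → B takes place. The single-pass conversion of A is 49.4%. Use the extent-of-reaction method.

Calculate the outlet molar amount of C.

A reacted = 0.494 × 602.6 = 297.7 kmol; ν_A = −1, so ξ = 297.7/1 = 297.7 kmol.
Outlet amounts (n = n₀ + ν ξ):
  C: 1212 − 1(297.7) = 914.7
  A: 602.6 − 1(297.7) = 304.9
  B: 0 + 1(297.7) = 297.7

915 kmol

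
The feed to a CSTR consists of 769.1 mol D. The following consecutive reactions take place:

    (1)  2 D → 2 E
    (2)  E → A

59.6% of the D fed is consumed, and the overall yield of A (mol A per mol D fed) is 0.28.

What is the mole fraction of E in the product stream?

0.316

Conversion of D: D consumed = 2ξ₁ = 0.596 × 769.1 → ξ₁ = 229.2 mol.
Yield of A: 1ξ₂ / 769.1 = 0.28 → ξ₂ = 215.3 mol.
Outlet amounts (n = n₀ + Σ ν·ξ):
  D: 769.1 − 2(229.2) = 310.7
  E: 0 + 2(229.2) − 1(215.3) = 243
  A: 0 + 1(215.3) = 215.3
Total out = 769.1 mol; y_E = 243 / 769.1 = 0.316.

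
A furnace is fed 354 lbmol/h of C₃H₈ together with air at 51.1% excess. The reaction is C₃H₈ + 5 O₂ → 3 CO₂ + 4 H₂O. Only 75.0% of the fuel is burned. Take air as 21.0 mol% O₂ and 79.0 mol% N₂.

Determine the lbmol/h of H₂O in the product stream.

Stoichiometric O₂ = 5 × 354 = 1770 lbmol/h; O₂ fed = 1770 × 1.511 = 2674 lbmol/h.
N₂ fed = 2674 × 79/21 = 10060 lbmol/h.
Fuel reacted = 0.75 × 354 → ξ = 265.5 lbmol/h.
Outlet (n = n₀ + ν ξ):
  C₃H₈: 354 − 1(265.5) = 88.5
  O₂: 2674 − 5(265.5) = 1347
  N₂: 10060 (inert)
  CO₂: 0 + 3(265.5) = 796.5
  H₂O: 0 + 4(265.5) = 1062

1060 lbmol/h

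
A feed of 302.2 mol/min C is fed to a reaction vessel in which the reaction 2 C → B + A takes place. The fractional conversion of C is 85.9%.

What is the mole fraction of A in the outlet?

C reacted = 0.859 × 302.2 = 259.6 mol/min; ν_C = −2, so ξ = 259.6/2 = 129.8 mol/min.
Outlet amounts (n = n₀ + ν ξ):
  C: 302.2 − 2(129.8) = 42.61
  B: 0 + 1(129.8) = 129.8
  A: 0 + 1(129.8) = 129.8
Total out = 302.2 mol/min; y_A = 129.8 / 302.2 = 0.4295.

0.429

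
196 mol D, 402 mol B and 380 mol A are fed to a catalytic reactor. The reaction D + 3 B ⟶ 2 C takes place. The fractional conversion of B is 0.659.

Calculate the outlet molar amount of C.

B reacted = 0.659 × 402 = 264.9 mol; ν_B = −3, so ξ = 264.9/3 = 88.31 mol.
Outlet amounts (n = n₀ + ν ξ):
  D: 196 − 1(88.31) = 107.7
  B: 402 − 3(88.31) = 137.1
  C: 0 + 2(88.31) = 176.6
  A: 380 (inert)

177 mol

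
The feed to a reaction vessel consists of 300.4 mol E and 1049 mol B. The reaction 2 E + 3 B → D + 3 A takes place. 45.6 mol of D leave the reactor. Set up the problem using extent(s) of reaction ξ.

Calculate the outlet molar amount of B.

For D: n = n₀ + 1ξ → 45.6 = 0 + 1ξ, giving ξ = 45.6 mol.
Outlet amounts (n = n₀ + ν ξ):
  E: 300.4 − 2(45.6) = 209.2
  B: 1049 − 3(45.6) = 912.2
  D: 0 + 1(45.6) = 45.6
  A: 0 + 3(45.6) = 136.8

912 mol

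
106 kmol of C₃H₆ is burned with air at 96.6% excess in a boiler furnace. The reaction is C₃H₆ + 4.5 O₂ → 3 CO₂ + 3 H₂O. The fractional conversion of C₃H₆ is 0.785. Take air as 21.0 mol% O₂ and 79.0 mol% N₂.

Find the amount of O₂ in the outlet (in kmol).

Stoichiometric O₂ = 4.5 × 106 = 477 kmol; O₂ fed = 477 × 1.966 = 937.8 kmol.
N₂ fed = 937.8 × 79/21 = 3528 kmol.
Fuel reacted = 0.785 × 106 → ξ = 83.21 kmol.
Outlet (n = n₀ + ν ξ):
  C₃H₆: 106 − 1(83.21) = 22.79
  O₂: 937.8 − 4.5(83.21) = 563.3
  N₂: 3528 (inert)
  CO₂: 0 + 3(83.21) = 249.6
  H₂O: 0 + 3(83.21) = 249.6

563 kmol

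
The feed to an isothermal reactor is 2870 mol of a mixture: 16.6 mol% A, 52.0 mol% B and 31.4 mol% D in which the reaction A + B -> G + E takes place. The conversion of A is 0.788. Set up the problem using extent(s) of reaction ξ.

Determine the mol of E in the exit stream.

375 mol

A reacted = 0.788 × 476.4 = 375.4 mol; ν_A = −1, so ξ = 375.4/1 = 375.4 mol.
Outlet amounts (n = n₀ + ν ξ):
  A: 476.4 − 1(375.4) = 101
  B: 1492 − 1(375.4) = 1117
  G: 0 + 1(375.4) = 375.4
  E: 0 + 1(375.4) = 375.4
  D: 901.2 (inert)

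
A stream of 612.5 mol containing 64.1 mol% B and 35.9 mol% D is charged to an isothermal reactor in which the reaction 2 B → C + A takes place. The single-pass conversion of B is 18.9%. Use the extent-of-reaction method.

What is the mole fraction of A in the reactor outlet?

0.0606

B reacted = 0.189 × 392.6 = 74.2 mol; ν_B = −2, so ξ = 74.2/2 = 37.1 mol.
Outlet amounts (n = n₀ + ν ξ):
  B: 392.6 − 2(37.1) = 318.4
  C: 0 + 1(37.1) = 37.1
  A: 0 + 1(37.1) = 37.1
  D: 219.9 (inert)
Total out = 612.5 mol; y_A = 37.1 / 612.5 = 0.06057.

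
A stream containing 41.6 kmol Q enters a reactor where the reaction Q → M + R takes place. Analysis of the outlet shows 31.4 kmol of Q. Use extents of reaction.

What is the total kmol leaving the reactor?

51.8 kmol

For Q: n = n₀ − 1ξ → 31.4 = 41.6 − 1ξ, giving ξ = 10.2 kmol.
Outlet amounts (n = n₀ + ν ξ):
  Q: 41.6 − 1(10.2) = 31.4
  M: 0 + 1(10.2) = 10.2
  R: 0 + 1(10.2) = 10.2
Total out = 31.4 + 10.2 + 10.2 = 51.8 kmol.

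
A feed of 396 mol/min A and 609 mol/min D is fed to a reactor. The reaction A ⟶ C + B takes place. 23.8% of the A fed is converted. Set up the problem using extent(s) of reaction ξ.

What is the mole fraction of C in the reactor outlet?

0.0857

A reacted = 0.238 × 396 = 94.25 mol/min; ν_A = −1, so ξ = 94.25/1 = 94.25 mol/min.
Outlet amounts (n = n₀ + ν ξ):
  A: 396 − 1(94.25) = 301.8
  C: 0 + 1(94.25) = 94.25
  B: 0 + 1(94.25) = 94.25
  D: 609 (inert)
Total out = 1099 mol/min; y_C = 94.25 / 1099 = 0.08574.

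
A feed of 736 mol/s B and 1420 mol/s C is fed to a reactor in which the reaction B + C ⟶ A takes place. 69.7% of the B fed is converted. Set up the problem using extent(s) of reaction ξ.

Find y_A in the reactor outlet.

B reacted = 0.697 × 736 = 513 mol/s; ν_B = −1, so ξ = 513/1 = 513 mol/s.
Outlet amounts (n = n₀ + ν ξ):
  B: 736 − 1(513) = 223
  C: 1420 − 1(513) = 907
  A: 0 + 1(513) = 513
Total out = 1643 mol/s; y_A = 513 / 1643 = 0.3122.

0.312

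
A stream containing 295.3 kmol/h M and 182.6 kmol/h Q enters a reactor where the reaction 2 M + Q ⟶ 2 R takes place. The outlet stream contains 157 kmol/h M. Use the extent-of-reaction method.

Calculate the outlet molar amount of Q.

For M: n = n₀ − 2ξ → 157 = 295.3 − 2ξ, giving ξ = 69.15 kmol/h.
Outlet amounts (n = n₀ + ν ξ):
  M: 295.3 − 2(69.15) = 157
  Q: 182.6 − 1(69.15) = 113.4
  R: 0 + 2(69.15) = 138.3

113 kmol/h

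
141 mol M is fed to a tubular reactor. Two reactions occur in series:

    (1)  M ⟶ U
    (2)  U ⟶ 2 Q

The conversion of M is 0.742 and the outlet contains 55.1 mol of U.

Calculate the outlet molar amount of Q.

Conversion of M: M consumed = 1ξ₁ = 0.742 × 141 → ξ₁ = 104.6 mol.
U balance: n_U = 0 + 1ξ₁ − 1ξ₂ = 55.1 → ξ₂ = (1·104.6 − 55.1)/1 = 49.52 mol.
Outlet amounts (n = n₀ + Σ ν·ξ):
  M: 141 − 1(104.6) = 36.38
  U: 0 + 1(104.6) − 1(49.52) = 55.1
  Q: 0 + 2(49.52) = 99.04

99 mol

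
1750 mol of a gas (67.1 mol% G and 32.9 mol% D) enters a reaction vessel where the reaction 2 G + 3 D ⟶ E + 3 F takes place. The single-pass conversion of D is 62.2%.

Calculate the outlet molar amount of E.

119 mol

D reacted = 0.622 × 575.8 = 358.1 mol; ν_D = −3, so ξ = 358.1/3 = 119.4 mol.
Outlet amounts (n = n₀ + ν ξ):
  G: 1174 − 2(119.4) = 935.5
  D: 575.8 − 3(119.4) = 217.6
  E: 0 + 1(119.4) = 119.4
  F: 0 + 3(119.4) = 358.1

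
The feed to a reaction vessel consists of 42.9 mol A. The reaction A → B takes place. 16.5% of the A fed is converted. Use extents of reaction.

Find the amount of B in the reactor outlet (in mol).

A reacted = 0.165 × 42.9 = 7.079 mol; ν_A = −1, so ξ = 7.079/1 = 7.079 mol.
Outlet amounts (n = n₀ + ν ξ):
  A: 42.9 − 1(7.079) = 35.82
  B: 0 + 1(7.079) = 7.079

7.08 mol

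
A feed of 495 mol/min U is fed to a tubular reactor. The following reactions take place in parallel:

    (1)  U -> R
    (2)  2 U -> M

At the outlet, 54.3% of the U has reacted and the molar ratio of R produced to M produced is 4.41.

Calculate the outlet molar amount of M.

41.9 mol/min

Conversion of U: U consumed = 0.543 × 495 = 268.8 mol/min = 1ξ₁ + 2ξ₂.
Selectivity: 1ξ₁ / (1ξ₂) = 4.41 → ξ₁ = 4.41 ξ₂.
Substitute: (1·4.41 + 2) ξ₂ = 268.8 → ξ₂ = 41.93 mol/min, ξ₁ = 184.9 mol/min.
Outlet amounts (n = n₀ + Σ ν·ξ):
  U: 495 − 1(184.9) − 2(41.93) = 226.2
  R: 0 + 1(184.9) = 184.9
  M: 0 + 1(41.93) = 41.93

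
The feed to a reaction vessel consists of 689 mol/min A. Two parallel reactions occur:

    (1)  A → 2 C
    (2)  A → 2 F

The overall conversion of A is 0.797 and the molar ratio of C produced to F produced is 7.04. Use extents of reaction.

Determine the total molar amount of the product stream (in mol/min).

1240 mol/min

Conversion of A: A consumed = 0.797 × 689 = 549.1 mol/min = 1ξ₁ + 1ξ₂.
Selectivity: 2ξ₁ / (2ξ₂) = 7.04 → ξ₁ = 7.04 ξ₂.
Substitute: (1·7.04 + 1) ξ₂ = 549.1 → ξ₂ = 68.3 mol/min, ξ₁ = 480.8 mol/min.
Outlet amounts (n = n₀ + Σ ν·ξ):
  A: 689 − 1(480.8) − 1(68.3) = 139.9
  C: 0 + 2(480.8) = 961.7
  F: 0 + 2(68.3) = 136.6
Total out = 139.9 + 961.7 + 136.6 = 1238 mol/min.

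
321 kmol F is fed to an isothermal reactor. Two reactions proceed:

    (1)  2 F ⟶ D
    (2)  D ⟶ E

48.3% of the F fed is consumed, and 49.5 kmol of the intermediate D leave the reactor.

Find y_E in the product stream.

0.115

Conversion of F: F consumed = 2ξ₁ = 0.483 × 321 → ξ₁ = 77.52 kmol.
D balance: n_D = 0 + 1ξ₁ − 1ξ₂ = 49.5 → ξ₂ = (1·77.52 − 49.5)/1 = 28.02 kmol.
Outlet amounts (n = n₀ + Σ ν·ξ):
  F: 321 − 2(77.52) = 166
  D: 0 + 1(77.52) − 1(28.02) = 49.5
  E: 0 + 1(28.02) = 28.02
Total out = 243.5 kmol; y_E = 28.02 / 243.5 = 0.1151.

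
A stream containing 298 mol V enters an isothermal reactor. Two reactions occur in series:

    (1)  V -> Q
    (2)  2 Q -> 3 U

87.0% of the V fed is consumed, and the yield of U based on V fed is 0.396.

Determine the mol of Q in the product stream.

181 mol

Conversion of V: V consumed = 1ξ₁ = 0.87 × 298 → ξ₁ = 259.3 mol.
Yield of U: 3ξ₂ / 298 = 0.396 → ξ₂ = 39.34 mol.
Outlet amounts (n = n₀ + Σ ν·ξ):
  V: 298 − 1(259.3) = 38.74
  Q: 0 + 1(259.3) − 2(39.34) = 180.6
  U: 0 + 3(39.34) = 118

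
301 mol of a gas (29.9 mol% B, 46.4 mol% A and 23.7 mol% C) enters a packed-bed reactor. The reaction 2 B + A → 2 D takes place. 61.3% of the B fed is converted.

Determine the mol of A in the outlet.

112 mol

B reacted = 0.613 × 90 = 55.17 mol; ν_B = −2, so ξ = 55.17/2 = 27.58 mol.
Outlet amounts (n = n₀ + ν ξ):
  B: 90 − 2(27.58) = 34.83
  A: 139.7 − 1(27.58) = 112.1
  D: 0 + 2(27.58) = 55.17
  C: 71.34 (inert)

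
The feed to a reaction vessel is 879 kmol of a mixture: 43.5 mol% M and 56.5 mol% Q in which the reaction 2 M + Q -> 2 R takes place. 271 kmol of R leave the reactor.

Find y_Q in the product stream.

For R: n = n₀ + 2ξ → 271 = 0 + 2ξ, giving ξ = 135.5 kmol.
Outlet amounts (n = n₀ + ν ξ):
  M: 382.4 − 2(135.5) = 111.4
  Q: 496.6 − 1(135.5) = 361.1
  R: 0 + 2(135.5) = 271
Total out = 743.5 kmol; y_Q = 361.1 / 743.5 = 0.4857.

0.486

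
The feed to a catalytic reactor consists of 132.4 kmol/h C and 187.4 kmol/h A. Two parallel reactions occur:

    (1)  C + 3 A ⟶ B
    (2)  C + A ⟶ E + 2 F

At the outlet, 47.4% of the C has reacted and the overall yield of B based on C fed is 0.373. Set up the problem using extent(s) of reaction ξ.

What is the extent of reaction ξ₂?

Yield of B: 1ξ₁ / 132.4 = 0.373 → ξ₁ = 49.39 kmol/h.
Conversion of C: 1ξ₁ + 1ξ₂ = 0.474 × 132.4 = 62.76 → ξ₂ = 13.37 kmol/h.
Outlet amounts (n = n₀ + Σ ν·ξ):
  C: 132.4 − 1(49.39) − 1(13.37) = 69.64
  A: 187.4 − 3(49.39) − 1(13.37) = 25.87
  B: 0 + 1(49.39) = 49.39
  E: 0 + 1(13.37) = 13.37
  F: 0 + 2(13.37) = 26.74

ξ₂ = 13.4 kmol/h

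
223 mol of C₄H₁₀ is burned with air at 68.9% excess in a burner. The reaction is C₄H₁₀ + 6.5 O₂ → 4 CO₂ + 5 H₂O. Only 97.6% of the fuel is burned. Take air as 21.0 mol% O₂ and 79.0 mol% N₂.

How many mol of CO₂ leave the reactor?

871 mol

Stoichiometric O₂ = 6.5 × 223 = 1450 mol; O₂ fed = 1450 × 1.689 = 2448 mol.
N₂ fed = 2448 × 79/21 = 9210 mol.
Fuel reacted = 0.976 × 223 → ξ = 217.6 mol.
Outlet (n = n₀ + ν ξ):
  C₄H₁₀: 223 − 1(217.6) = 5.352
  O₂: 2448 − 6.5(217.6) = 1033
  N₂: 9210 (inert)
  CO₂: 0 + 4(217.6) = 870.6
  H₂O: 0 + 5(217.6) = 1088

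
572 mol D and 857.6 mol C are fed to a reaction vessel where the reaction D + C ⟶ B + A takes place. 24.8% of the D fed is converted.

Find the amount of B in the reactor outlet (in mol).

D reacted = 0.248 × 572 = 141.9 mol; ν_D = −1, so ξ = 141.9/1 = 141.9 mol.
Outlet amounts (n = n₀ + ν ξ):
  D: 572 − 1(141.9) = 430.1
  C: 857.6 − 1(141.9) = 715.7
  B: 0 + 1(141.9) = 141.9
  A: 0 + 1(141.9) = 141.9

142 mol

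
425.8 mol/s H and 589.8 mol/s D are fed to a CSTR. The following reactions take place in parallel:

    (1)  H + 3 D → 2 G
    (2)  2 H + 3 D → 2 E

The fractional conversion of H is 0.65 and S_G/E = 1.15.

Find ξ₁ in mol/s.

Conversion of H: H consumed = 0.65 × 425.8 = 276.8 mol/s = 1ξ₁ + 2ξ₂.
Selectivity: 2ξ₁ / (2ξ₂) = 1.15 → ξ₁ = 1.15 ξ₂.
Substitute: (1·1.15 + 2) ξ₂ = 276.8 → ξ₂ = 87.86 mol/s, ξ₁ = 101 mol/s.
Outlet amounts (n = n₀ + Σ ν·ξ):
  H: 425.8 − 1(101) − 2(87.86) = 149
  D: 589.8 − 3(101) − 3(87.86) = 23.08
  G: 0 + 2(101) = 202.1
  E: 0 + 2(87.86) = 175.7

ξ₁ = 101 mol/s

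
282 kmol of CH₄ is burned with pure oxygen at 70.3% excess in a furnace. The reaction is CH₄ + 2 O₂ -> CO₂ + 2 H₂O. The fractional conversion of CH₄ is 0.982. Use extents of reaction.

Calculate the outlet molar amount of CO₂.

Stoichiometric O₂ = 2 × 282 = 564 kmol; O₂ fed = 564 × 1.703 = 960.5 kmol.
Fuel reacted = 0.982 × 282 → ξ = 276.9 kmol.
Outlet (n = n₀ + ν ξ):
  CH₄: 282 − 1(276.9) = 5.076
  O₂: 960.5 − 2(276.9) = 406.6
  CO₂: 0 + 1(276.9) = 276.9
  H₂O: 0 + 2(276.9) = 553.8

277 kmol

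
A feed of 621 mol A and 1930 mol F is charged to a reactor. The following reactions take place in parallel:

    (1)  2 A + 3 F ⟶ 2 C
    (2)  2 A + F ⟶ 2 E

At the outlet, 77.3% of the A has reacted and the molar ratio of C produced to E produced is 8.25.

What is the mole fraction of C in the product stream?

0.227

Conversion of A: A consumed = 0.773 × 621 = 480 mol = 2ξ₁ + 2ξ₂.
Selectivity: 2ξ₁ / (2ξ₂) = 8.25 → ξ₁ = 8.25 ξ₂.
Substitute: (2·8.25 + 2) ξ₂ = 480 → ξ₂ = 25.95 mol, ξ₁ = 214.1 mol.
Outlet amounts (n = n₀ + Σ ν·ξ):
  A: 621 − 2(214.1) − 2(25.95) = 141
  F: 1930 − 3(214.1) − 1(25.95) = 1262
  C: 0 + 2(214.1) = 428.1
  E: 0 + 2(25.95) = 51.9
Total out = 1883 mol; y_C = 428.1 / 1883 = 0.2274.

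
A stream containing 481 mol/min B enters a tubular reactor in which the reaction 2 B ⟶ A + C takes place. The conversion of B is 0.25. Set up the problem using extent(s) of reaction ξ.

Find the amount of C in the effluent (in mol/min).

60.1 mol/min

B reacted = 0.25 × 481 = 120.2 mol/min; ν_B = −2, so ξ = 120.2/2 = 60.12 mol/min.
Outlet amounts (n = n₀ + ν ξ):
  B: 481 − 2(60.12) = 360.8
  A: 0 + 1(60.12) = 60.12
  C: 0 + 1(60.12) = 60.12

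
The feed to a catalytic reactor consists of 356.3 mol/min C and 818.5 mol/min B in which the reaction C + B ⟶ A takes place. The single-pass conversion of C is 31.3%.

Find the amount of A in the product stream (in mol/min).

C reacted = 0.313 × 356.3 = 111.5 mol/min; ν_C = −1, so ξ = 111.5/1 = 111.5 mol/min.
Outlet amounts (n = n₀ + ν ξ):
  C: 356.3 − 1(111.5) = 244.8
  B: 818.5 − 1(111.5) = 707
  A: 0 + 1(111.5) = 111.5

112 mol/min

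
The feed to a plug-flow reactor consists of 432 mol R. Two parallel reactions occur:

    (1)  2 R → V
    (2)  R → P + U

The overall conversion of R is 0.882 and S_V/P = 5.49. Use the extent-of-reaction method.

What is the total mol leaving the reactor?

Conversion of R: R consumed = 0.882 × 432 = 381 mol = 2ξ₁ + 1ξ₂.
Selectivity: 1ξ₁ / (1ξ₂) = 5.49 → ξ₁ = 5.49 ξ₂.
Substitute: (2·5.49 + 1) ξ₂ = 381 → ξ₂ = 31.81 mol, ξ₁ = 174.6 mol.
Outlet amounts (n = n₀ + Σ ν·ξ):
  R: 432 − 2(174.6) − 1(31.81) = 50.98
  V: 0 + 1(174.6) = 174.6
  P: 0 + 1(31.81) = 31.81
  U: 0 + 1(31.81) = 31.81
Total out = 50.98 + 174.6 + 31.81 + 31.81 = 289.2 mol.

289 mol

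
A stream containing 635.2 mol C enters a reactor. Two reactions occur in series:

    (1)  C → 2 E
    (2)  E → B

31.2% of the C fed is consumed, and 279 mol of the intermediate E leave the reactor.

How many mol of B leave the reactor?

117 mol

Conversion of C: C consumed = 1ξ₁ = 0.312 × 635.2 → ξ₁ = 198.2 mol.
E balance: n_E = 0 + 2ξ₁ − 1ξ₂ = 279 → ξ₂ = (2·198.2 − 279)/1 = 117.4 mol.
Outlet amounts (n = n₀ + Σ ν·ξ):
  C: 635.2 − 1(198.2) = 437
  E: 0 + 2(198.2) − 1(117.4) = 279
  B: 0 + 1(117.4) = 117.4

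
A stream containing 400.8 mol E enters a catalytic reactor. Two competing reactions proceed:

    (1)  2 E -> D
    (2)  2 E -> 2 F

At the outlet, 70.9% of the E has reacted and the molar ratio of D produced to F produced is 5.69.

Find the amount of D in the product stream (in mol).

Conversion of E: E consumed = 0.709 × 400.8 = 284.2 mol = 2ξ₁ + 2ξ₂.
Selectivity: 1ξ₁ / (2ξ₂) = 5.69 → ξ₁ = 11.38 ξ₂.
Substitute: (2·11.38 + 2) ξ₂ = 284.2 → ξ₂ = 11.48 mol, ξ₁ = 130.6 mol.
Outlet amounts (n = n₀ + Σ ν·ξ):
  E: 400.8 − 2(130.6) − 2(11.48) = 116.6
  D: 0 + 1(130.6) = 130.6
  F: 0 + 2(11.48) = 22.95

131 mol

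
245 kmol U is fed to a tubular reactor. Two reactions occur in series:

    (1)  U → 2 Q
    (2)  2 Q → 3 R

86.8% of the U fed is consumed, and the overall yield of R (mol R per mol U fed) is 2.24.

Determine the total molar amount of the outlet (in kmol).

641 kmol

Conversion of U: U consumed = 1ξ₁ = 0.868 × 245 → ξ₁ = 212.7 kmol.
Yield of R: 3ξ₂ / 245 = 2.24 → ξ₂ = 182.9 kmol.
Outlet amounts (n = n₀ + Σ ν·ξ):
  U: 245 − 1(212.7) = 32.34
  Q: 0 + 2(212.7) − 2(182.9) = 59.45
  R: 0 + 3(182.9) = 548.8
Total out = 32.34 + 59.45 + 548.8 = 640.6 kmol.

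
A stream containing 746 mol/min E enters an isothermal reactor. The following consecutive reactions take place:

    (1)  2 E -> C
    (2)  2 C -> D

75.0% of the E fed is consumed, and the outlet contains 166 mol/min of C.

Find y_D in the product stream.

Conversion of E: E consumed = 2ξ₁ = 0.75 × 746 → ξ₁ = 279.8 mol/min.
C balance: n_C = 0 + 1ξ₁ − 2ξ₂ = 166 → ξ₂ = (1·279.8 − 166)/2 = 56.88 mol/min.
Outlet amounts (n = n₀ + Σ ν·ξ):
  E: 746 − 2(279.8) = 186.5
  C: 0 + 1(279.8) − 2(56.88) = 166
  D: 0 + 1(56.88) = 56.88
Total out = 409.4 mol/min; y_D = 56.88 / 409.4 = 0.1389.

0.139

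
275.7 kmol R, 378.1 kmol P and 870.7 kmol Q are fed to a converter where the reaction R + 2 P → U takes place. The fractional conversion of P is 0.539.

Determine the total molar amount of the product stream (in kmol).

P reacted = 0.539 × 378.1 = 203.8 kmol; ν_P = −2, so ξ = 203.8/2 = 101.9 kmol.
Outlet amounts (n = n₀ + ν ξ):
  R: 275.7 − 1(101.9) = 173.8
  P: 378.1 − 2(101.9) = 174.3
  U: 0 + 1(101.9) = 101.9
  Q: 870.7 (inert)
Total out = 173.8 + 174.3 + 101.9 + 870.7 = 1321 kmol.

1320 kmol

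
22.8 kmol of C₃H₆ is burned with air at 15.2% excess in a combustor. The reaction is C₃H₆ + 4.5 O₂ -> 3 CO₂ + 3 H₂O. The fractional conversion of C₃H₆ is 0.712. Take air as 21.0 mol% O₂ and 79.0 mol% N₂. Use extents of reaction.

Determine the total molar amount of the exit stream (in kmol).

Stoichiometric O₂ = 4.5 × 22.8 = 102.6 kmol; O₂ fed = 102.6 × 1.152 = 118.2 kmol.
N₂ fed = 118.2 × 79/21 = 444.6 kmol.
Fuel reacted = 0.712 × 22.8 → ξ = 16.23 kmol.
Outlet (n = n₀ + ν ξ):
  C₃H₆: 22.8 − 1(16.23) = 6.566
  O₂: 118.2 − 4.5(16.23) = 45.14
  N₂: 444.6 (inert)
  CO₂: 0 + 3(16.23) = 48.7
  H₂O: 0 + 3(16.23) = 48.7
Total out = 6.566 + 45.14 + 444.6 + 48.7 + 48.7 = 593.8 kmol.

594 kmol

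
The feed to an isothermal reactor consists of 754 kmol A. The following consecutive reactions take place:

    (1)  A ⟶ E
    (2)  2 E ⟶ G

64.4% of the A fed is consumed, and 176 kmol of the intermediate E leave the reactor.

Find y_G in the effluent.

Conversion of A: A consumed = 1ξ₁ = 0.644 × 754 → ξ₁ = 485.6 kmol.
E balance: n_E = 0 + 1ξ₁ − 2ξ₂ = 176 → ξ₂ = (1·485.6 − 176)/2 = 154.8 kmol.
Outlet amounts (n = n₀ + Σ ν·ξ):
  A: 754 − 1(485.6) = 268.4
  E: 0 + 1(485.6) − 2(154.8) = 176
  G: 0 + 1(154.8) = 154.8
Total out = 599.2 kmol; y_G = 154.8 / 599.2 = 0.2583.

0.258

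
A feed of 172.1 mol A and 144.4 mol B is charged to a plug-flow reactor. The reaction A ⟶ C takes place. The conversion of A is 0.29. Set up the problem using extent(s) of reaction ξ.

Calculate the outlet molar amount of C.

49.9 mol

A reacted = 0.29 × 172.1 = 49.91 mol; ν_A = −1, so ξ = 49.91/1 = 49.91 mol.
Outlet amounts (n = n₀ + ν ξ):
  A: 172.1 − 1(49.91) = 122.2
  C: 0 + 1(49.91) = 49.91
  B: 144.4 (inert)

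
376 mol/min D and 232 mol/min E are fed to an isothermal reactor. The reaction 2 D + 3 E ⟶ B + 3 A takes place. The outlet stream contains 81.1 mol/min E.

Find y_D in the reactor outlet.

0.494

For E: n = n₀ − 3ξ → 81.1 = 232 − 3ξ, giving ξ = 50.3 mol/min.
Outlet amounts (n = n₀ + ν ξ):
  D: 376 − 2(50.3) = 275.4
  E: 232 − 3(50.3) = 81.1
  B: 0 + 1(50.3) = 50.3
  A: 0 + 3(50.3) = 150.9
Total out = 557.7 mol/min; y_D = 275.4 / 557.7 = 0.4938.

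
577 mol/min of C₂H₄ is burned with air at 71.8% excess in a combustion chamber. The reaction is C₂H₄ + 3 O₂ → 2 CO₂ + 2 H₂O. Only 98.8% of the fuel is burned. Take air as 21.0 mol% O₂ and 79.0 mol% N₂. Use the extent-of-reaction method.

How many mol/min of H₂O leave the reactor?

Stoichiometric O₂ = 3 × 577 = 1731 mol/min; O₂ fed = 1731 × 1.718 = 2974 mol/min.
N₂ fed = 2974 × 79/21 = 11190 mol/min.
Fuel reacted = 0.988 × 577 → ξ = 570.1 mol/min.
Outlet (n = n₀ + ν ξ):
  C₂H₄: 577 − 1(570.1) = 6.924
  O₂: 2974 − 3(570.1) = 1264
  N₂: 11190 (inert)
  CO₂: 0 + 2(570.1) = 1140
  H₂O: 0 + 2(570.1) = 1140

1140 mol/min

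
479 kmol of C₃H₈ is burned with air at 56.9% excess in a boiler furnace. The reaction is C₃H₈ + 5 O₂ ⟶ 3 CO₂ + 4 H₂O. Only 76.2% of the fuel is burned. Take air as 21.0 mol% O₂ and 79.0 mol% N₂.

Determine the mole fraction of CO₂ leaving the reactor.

0.0584

Stoichiometric O₂ = 5 × 479 = 2395 kmol; O₂ fed = 2395 × 1.569 = 3758 kmol.
N₂ fed = 3758 × 79/21 = 14140 kmol.
Fuel reacted = 0.762 × 479 → ξ = 365 kmol.
Outlet (n = n₀ + ν ξ):
  C₃H₈: 479 − 1(365) = 114
  O₂: 3758 − 5(365) = 1933
  N₂: 14140 (inert)
  CO₂: 0 + 3(365) = 1095
  H₂O: 0 + 4(365) = 1460
Total out = 18740 kmol; y_CO₂ = 1095 / 18740 = 0.05844.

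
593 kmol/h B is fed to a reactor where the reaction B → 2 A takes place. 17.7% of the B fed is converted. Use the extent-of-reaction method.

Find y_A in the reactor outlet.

B reacted = 0.177 × 593 = 105 kmol/h; ν_B = −1, so ξ = 105/1 = 105 kmol/h.
Outlet amounts (n = n₀ + ν ξ):
  B: 593 − 1(105) = 488
  A: 0 + 2(105) = 209.9
Total out = 698 kmol/h; y_A = 209.9 / 698 = 0.3008.

0.301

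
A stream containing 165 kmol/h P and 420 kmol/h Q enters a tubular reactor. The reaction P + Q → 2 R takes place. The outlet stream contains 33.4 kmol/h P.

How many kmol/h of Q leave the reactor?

For P: n = n₀ − 1ξ → 33.4 = 165 − 1ξ, giving ξ = 131.6 kmol/h.
Outlet amounts (n = n₀ + ν ξ):
  P: 165 − 1(131.6) = 33.4
  Q: 420 − 1(131.6) = 288.4
  R: 0 + 2(131.6) = 263.2

288 kmol/h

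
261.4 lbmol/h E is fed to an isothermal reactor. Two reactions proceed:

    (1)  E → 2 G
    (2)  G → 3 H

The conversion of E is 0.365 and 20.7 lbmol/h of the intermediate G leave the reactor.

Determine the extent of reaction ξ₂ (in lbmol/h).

Conversion of E: E consumed = 1ξ₁ = 0.365 × 261.4 → ξ₁ = 95.41 lbmol/h.
G balance: n_G = 0 + 2ξ₁ − 1ξ₂ = 20.7 → ξ₂ = (2·95.41 − 20.7)/1 = 170.1 lbmol/h.
Outlet amounts (n = n₀ + Σ ν·ξ):
  E: 261.4 − 1(95.41) = 166
  G: 0 + 2(95.41) − 1(170.1) = 20.7
  H: 0 + 3(170.1) = 510.4

ξ₂ = 170 lbmol/h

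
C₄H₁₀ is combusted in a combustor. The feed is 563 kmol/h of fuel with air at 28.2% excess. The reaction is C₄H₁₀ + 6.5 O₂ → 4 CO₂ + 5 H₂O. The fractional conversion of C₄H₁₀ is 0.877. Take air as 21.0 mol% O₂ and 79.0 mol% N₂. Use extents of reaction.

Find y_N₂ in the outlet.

Stoichiometric O₂ = 6.5 × 563 = 3660 kmol/h; O₂ fed = 3660 × 1.282 = 4691 kmol/h.
N₂ fed = 4691 × 79/21 = 17650 kmol/h.
Fuel reacted = 0.877 × 563 → ξ = 493.8 kmol/h.
Outlet (n = n₀ + ν ξ):
  C₄H₁₀: 563 − 1(493.8) = 69.25
  O₂: 4691 − 6.5(493.8) = 1482
  N₂: 17650 (inert)
  CO₂: 0 + 4(493.8) = 1975
  H₂O: 0 + 5(493.8) = 2469
Total out = 23640 kmol/h; y_N₂ = 17650 / 23640 = 0.7464.

0.746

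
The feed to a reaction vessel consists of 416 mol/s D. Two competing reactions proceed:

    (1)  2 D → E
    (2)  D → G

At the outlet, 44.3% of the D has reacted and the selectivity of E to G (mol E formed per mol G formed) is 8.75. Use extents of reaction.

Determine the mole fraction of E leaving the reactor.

0.265

Conversion of D: D consumed = 0.443 × 416 = 184.3 mol/s = 2ξ₁ + 1ξ₂.
Selectivity: 1ξ₁ / (1ξ₂) = 8.75 → ξ₁ = 8.75 ξ₂.
Substitute: (2·8.75 + 1) ξ₂ = 184.3 → ξ₂ = 9.962 mol/s, ξ₁ = 87.16 mol/s.
Outlet amounts (n = n₀ + Σ ν·ξ):
  D: 416 − 2(87.16) − 1(9.962) = 231.7
  E: 0 + 1(87.16) = 87.16
  G: 0 + 1(9.962) = 9.962
Total out = 328.8 mol/s; y_E = 87.16 / 328.8 = 0.2651.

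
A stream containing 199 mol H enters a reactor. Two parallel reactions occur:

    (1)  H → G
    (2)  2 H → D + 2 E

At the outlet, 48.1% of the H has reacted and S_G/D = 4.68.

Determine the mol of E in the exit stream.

Conversion of H: H consumed = 0.481 × 199 = 95.72 mol = 1ξ₁ + 2ξ₂.
Selectivity: 1ξ₁ / (1ξ₂) = 4.68 → ξ₁ = 4.68 ξ₂.
Substitute: (1·4.68 + 2) ξ₂ = 95.72 → ξ₂ = 14.33 mol, ξ₁ = 67.06 mol.
Outlet amounts (n = n₀ + Σ ν·ξ):
  H: 199 − 1(67.06) − 2(14.33) = 103.3
  G: 0 + 1(67.06) = 67.06
  D: 0 + 1(14.33) = 14.33
  E: 0 + 2(14.33) = 28.66

28.7 mol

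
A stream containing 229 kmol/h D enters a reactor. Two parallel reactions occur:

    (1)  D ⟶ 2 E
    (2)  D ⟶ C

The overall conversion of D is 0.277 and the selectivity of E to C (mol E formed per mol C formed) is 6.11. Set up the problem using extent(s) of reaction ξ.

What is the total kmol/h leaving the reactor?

Conversion of D: D consumed = 0.277 × 229 = 63.43 kmol/h = 1ξ₁ + 1ξ₂.
Selectivity: 2ξ₁ / (1ξ₂) = 6.11 → ξ₁ = 3.055 ξ₂.
Substitute: (1·3.055 + 1) ξ₂ = 63.43 → ξ₂ = 15.64 kmol/h, ξ₁ = 47.79 kmol/h.
Outlet amounts (n = n₀ + Σ ν·ξ):
  D: 229 − 1(47.79) − 1(15.64) = 165.6
  E: 0 + 2(47.79) = 95.58
  C: 0 + 1(15.64) = 15.64
Total out = 165.6 + 95.58 + 15.64 = 276.8 kmol/h.

277 kmol/h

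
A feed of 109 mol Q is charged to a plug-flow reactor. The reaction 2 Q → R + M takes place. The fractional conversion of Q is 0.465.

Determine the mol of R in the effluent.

Q reacted = 0.465 × 109 = 50.69 mol; ν_Q = −2, so ξ = 50.69/2 = 25.34 mol.
Outlet amounts (n = n₀ + ν ξ):
  Q: 109 − 2(25.34) = 58.31
  R: 0 + 1(25.34) = 25.34
  M: 0 + 1(25.34) = 25.34

25.3 mol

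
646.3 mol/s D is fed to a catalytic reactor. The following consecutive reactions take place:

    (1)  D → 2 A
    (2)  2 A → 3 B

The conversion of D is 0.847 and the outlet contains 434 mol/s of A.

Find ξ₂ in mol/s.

ξ₂ = 330 mol/s

Conversion of D: D consumed = 1ξ₁ = 0.847 × 646.3 → ξ₁ = 547.4 mol/s.
A balance: n_A = 0 + 2ξ₁ − 2ξ₂ = 434 → ξ₂ = (2·547.4 − 434)/2 = 330.4 mol/s.
Outlet amounts (n = n₀ + Σ ν·ξ):
  D: 646.3 − 1(547.4) = 98.88
  A: 0 + 2(547.4) − 2(330.4) = 434
  B: 0 + 3(330.4) = 991.2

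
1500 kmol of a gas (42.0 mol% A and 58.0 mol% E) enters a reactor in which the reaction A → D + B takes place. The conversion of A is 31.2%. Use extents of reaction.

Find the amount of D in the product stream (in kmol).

A reacted = 0.312 × 630 = 196.6 kmol; ν_A = −1, so ξ = 196.6/1 = 196.6 kmol.
Outlet amounts (n = n₀ + ν ξ):
  A: 630 − 1(196.6) = 433.4
  D: 0 + 1(196.6) = 196.6
  B: 0 + 1(196.6) = 196.6
  E: 870 (inert)

197 kmol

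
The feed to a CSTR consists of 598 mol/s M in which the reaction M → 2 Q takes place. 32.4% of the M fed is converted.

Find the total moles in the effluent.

792 mol/s

M reacted = 0.324 × 598 = 193.8 mol/s; ν_M = −1, so ξ = 193.8/1 = 193.8 mol/s.
Outlet amounts (n = n₀ + ν ξ):
  M: 598 − 1(193.8) = 404.2
  Q: 0 + 2(193.8) = 387.5
Total out = 404.2 + 387.5 = 791.8 mol/s.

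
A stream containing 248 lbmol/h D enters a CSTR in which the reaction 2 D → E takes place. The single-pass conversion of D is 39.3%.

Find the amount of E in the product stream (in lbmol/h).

48.7 lbmol/h

D reacted = 0.393 × 248 = 97.46 lbmol/h; ν_D = −2, so ξ = 97.46/2 = 48.73 lbmol/h.
Outlet amounts (n = n₀ + ν ξ):
  D: 248 − 2(48.73) = 150.5
  E: 0 + 1(48.73) = 48.73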